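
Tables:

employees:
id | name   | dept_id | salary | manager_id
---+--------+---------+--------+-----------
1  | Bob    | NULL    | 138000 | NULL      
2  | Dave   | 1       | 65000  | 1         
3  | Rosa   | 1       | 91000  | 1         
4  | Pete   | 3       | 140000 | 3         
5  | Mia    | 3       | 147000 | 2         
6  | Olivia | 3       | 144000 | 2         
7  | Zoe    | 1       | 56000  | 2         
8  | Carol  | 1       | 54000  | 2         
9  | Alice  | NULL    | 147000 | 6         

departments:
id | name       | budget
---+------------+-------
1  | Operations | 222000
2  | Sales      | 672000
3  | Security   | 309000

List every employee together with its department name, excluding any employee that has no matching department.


INNER JOIN keeps only employees rows whose dept_id matches an id in departments. Walk through each employee:
  - employee 1 (Bob): dept_id=NULL, no match -> dropped
  - employee 2 (Dave): dept_id=1 -> matches Operations
  - employee 3 (Rosa): dept_id=1 -> matches Operations
  - employee 4 (Pete): dept_id=3 -> matches Security
  - employee 5 (Mia): dept_id=3 -> matches Security
  - employee 6 (Olivia): dept_id=3 -> matches Security
  - employee 7 (Zoe): dept_id=1 -> matches Operations
  - employee 8 (Carol): dept_id=1 -> matches Operations
  - employee 9 (Alice): dept_id=NULL, no match -> dropped
So 2 of 9 rows are dropped.

SQL:
SELECT a.name, b.name AS department
FROM employees a
INNER JOIN departments b ON a.dept_id = b.id

Result:
name   | department
-------+-----------
Dave   | Operations
Rosa   | Operations
Pete   | Security  
Mia    | Security  
Olivia | Security  
Zoe    | Operations
Carol  | Operations


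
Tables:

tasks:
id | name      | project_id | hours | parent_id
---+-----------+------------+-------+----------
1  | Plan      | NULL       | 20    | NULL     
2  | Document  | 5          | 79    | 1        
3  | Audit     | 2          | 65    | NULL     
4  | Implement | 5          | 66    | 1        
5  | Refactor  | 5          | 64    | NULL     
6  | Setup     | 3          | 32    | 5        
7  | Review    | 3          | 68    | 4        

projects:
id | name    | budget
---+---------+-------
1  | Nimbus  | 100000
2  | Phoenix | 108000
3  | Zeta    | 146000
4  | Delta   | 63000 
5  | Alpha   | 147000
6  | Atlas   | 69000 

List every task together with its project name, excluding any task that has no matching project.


INNER JOIN keeps only tasks rows whose project_id matches an id in projects. Walk through each task:
  - task 1 (Plan): project_id=NULL, no match -> dropped
  - task 2 (Document): project_id=5 -> matches Alpha
  - task 3 (Audit): project_id=2 -> matches Phoenix
  - task 4 (Implement): project_id=5 -> matches Alpha
  - task 5 (Refactor): project_id=5 -> matches Alpha
  - task 6 (Setup): project_id=3 -> matches Zeta
  - task 7 (Review): project_id=3 -> matches Zeta
So 1 of 7 rows is dropped.

SQL:
SELECT a.name, b.name AS project
FROM tasks a
INNER JOIN projects b ON a.project_id = b.id

Result:
name      | project
----------+--------
Document  | Alpha  
Audit     | Phoenix
Implement | Alpha  
Refactor  | Alpha  
Setup     | Zeta   
Review    | Zeta   


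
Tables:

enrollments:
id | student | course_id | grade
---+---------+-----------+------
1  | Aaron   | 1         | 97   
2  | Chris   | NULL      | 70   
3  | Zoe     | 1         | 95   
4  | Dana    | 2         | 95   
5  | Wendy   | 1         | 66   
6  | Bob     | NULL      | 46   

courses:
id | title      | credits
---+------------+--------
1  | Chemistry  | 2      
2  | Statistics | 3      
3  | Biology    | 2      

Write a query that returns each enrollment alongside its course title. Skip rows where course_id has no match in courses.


INNER JOIN keeps only enrollments rows whose course_id matches an id in courses. Walk through each enrollment:
  - enrollment 1 (Aaron): course_id=1 -> matches Chemistry
  - enrollment 2 (Chris): course_id=NULL, no match -> dropped
  - enrollment 3 (Zoe): course_id=1 -> matches Chemistry
  - enrollment 4 (Dana): course_id=2 -> matches Statistics
  - enrollment 5 (Wendy): course_id=1 -> matches Chemistry
  - enrollment 6 (Bob): course_id=NULL, no match -> dropped
So 2 of 6 rows are dropped.

SQL:
SELECT a.student, b.title AS course
FROM enrollments a
INNER JOIN courses b ON a.course_id = b.id

Result:
student | course    
--------+-----------
Aaron   | Chemistry 
Zoe     | Chemistry 
Dana    | Statistics
Wendy   | Chemistry 


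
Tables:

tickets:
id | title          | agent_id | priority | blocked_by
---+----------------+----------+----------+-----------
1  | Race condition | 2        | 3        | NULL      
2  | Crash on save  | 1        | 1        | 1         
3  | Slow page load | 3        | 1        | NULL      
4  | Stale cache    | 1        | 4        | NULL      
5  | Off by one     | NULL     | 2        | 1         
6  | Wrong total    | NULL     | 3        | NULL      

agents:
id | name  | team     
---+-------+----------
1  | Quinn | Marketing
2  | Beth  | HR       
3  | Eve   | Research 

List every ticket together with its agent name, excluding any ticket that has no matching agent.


INNER JOIN keeps only tickets rows whose agent_id matches an id in agents. Walk through each ticket:
  - ticket 1 (Race condition): agent_id=2 -> matches Beth
  - ticket 2 (Crash on save): agent_id=1 -> matches Quinn
  - ticket 3 (Slow page load): agent_id=3 -> matches Eve
  - ticket 4 (Stale cache): agent_id=1 -> matches Quinn
  - ticket 5 (Off by one): agent_id=NULL, no match -> dropped
  - ticket 6 (Wrong total): agent_id=NULL, no match -> dropped
So 2 of 6 rows are dropped.

SQL:
SELECT a.title, b.name AS agent
FROM tickets a
INNER JOIN agents b ON a.agent_id = b.id

Result:
title          | agent
---------------+------
Race condition | Beth 
Crash on save  | Quinn
Slow page load | Eve  
Stale cache    | Quinn


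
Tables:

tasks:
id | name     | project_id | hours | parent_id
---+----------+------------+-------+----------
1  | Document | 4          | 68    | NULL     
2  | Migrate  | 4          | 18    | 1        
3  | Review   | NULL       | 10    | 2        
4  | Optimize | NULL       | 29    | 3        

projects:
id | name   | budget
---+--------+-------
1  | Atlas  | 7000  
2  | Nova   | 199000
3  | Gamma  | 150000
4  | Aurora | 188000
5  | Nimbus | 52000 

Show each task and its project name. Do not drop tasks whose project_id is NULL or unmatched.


LEFT JOIN keeps every row from tasks (the left table); where project_id has no match in projects, the project columns become NULL. Walk through each task:
  - task 1 (Document): project_id=4 -> matches Aurora
  - task 2 (Migrate): project_id=4 -> matches Aurora
  - task 3 (Review): project_id=NULL, no match -> kept with NULL
  - task 4 (Optimize): project_id=NULL, no match -> kept with NULL
All 4 rows appear; 2 have NULL project.

SQL:
SELECT a.name, b.name AS project
FROM tasks a
LEFT JOIN projects b ON a.project_id = b.id

Result:
name     | project
---------+--------
Document | Aurora 
Migrate  | Aurora 
Review   | NULL   
Optimize | NULL   


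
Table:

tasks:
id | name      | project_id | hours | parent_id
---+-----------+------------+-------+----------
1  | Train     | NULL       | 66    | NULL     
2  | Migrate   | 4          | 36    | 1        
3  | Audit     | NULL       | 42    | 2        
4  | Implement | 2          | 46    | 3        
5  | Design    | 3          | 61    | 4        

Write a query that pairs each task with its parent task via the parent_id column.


This is a self-join: tasks is joined to a second copy of itself, matching each row's parent_id to another row's id. Use LEFT JOIN so rows with parent_id=NULL are kept.
  - task 1 (Train): parent_id=NULL -> NULL
  - task 2 (Migrate): parent_id=1 -> Train
  - task 3 (Audit): parent_id=2 -> Migrate
  - task 4 (Implement): parent_id=3 -> Audit
  - task 5 (Design): parent_id=4 -> Implement

SQL:
SELECT a.name AS item, b.name AS parent
FROM tasks a
LEFT JOIN tasks b ON a.parent_id = b.id

Result:
item      | parent   
----------+----------
Train     | NULL     
Migrate   | Train    
Audit     | Migrate  
Implement | Audit    
Design    | Implement


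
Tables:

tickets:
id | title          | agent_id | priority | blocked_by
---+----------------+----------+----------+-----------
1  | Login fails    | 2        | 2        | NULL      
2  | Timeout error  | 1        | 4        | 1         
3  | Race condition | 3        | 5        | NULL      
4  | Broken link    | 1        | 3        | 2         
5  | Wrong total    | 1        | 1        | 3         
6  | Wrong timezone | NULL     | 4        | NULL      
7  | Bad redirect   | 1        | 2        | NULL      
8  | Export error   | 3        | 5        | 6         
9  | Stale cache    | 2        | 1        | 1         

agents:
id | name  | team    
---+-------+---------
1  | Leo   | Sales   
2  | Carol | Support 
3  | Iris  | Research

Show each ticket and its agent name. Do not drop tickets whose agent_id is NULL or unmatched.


LEFT JOIN keeps every row from tickets (the left table); where agent_id has no match in agents, the agent columns become NULL. Walk through each ticket:
  - ticket 1 (Login fails): agent_id=2 -> matches Carol
  - ticket 2 (Timeout error): agent_id=1 -> matches Leo
  - ticket 3 (Race condition): agent_id=3 -> matches Iris
  - ticket 4 (Broken link): agent_id=1 -> matches Leo
  - ticket 5 (Wrong total): agent_id=1 -> matches Leo
  - ticket 6 (Wrong timezone): agent_id=NULL, no match -> kept with NULL
  - ticket 7 (Bad redirect): agent_id=1 -> matches Leo
  - ticket 8 (Export error): agent_id=3 -> matches Iris
  - ticket 9 (Stale cache): agent_id=2 -> matches Carol
All 9 rows appear; 1 has NULL agent.

SQL:
SELECT a.title, b.name AS agent
FROM tickets a
LEFT JOIN agents b ON a.agent_id = b.id

Result:
title          | agent
---------------+------
Login fails    | Carol
Timeout error  | Leo  
Race condition | Iris 
Broken link    | Leo  
Wrong total    | Leo  
Wrong timezone | NULL 
Bad redirect   | Leo  
Export error   | Iris 
Stale cache    | Carol


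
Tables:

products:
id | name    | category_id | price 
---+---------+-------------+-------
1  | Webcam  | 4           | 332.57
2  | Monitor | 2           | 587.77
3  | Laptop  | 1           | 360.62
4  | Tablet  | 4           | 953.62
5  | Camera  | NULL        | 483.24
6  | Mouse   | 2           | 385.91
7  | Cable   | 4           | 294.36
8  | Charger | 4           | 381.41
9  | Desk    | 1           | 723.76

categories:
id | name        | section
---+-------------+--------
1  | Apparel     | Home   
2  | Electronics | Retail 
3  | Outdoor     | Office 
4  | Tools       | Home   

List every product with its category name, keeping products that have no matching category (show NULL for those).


LEFT JOIN keeps every row from products (the left table); where category_id has no match in categories, the category columns become NULL. Walk through each product:
  - product 1 (Webcam): category_id=4 -> matches Tools
  - product 2 (Monitor): category_id=2 -> matches Electronics
  - product 3 (Laptop): category_id=1 -> matches Apparel
  - product 4 (Tablet): category_id=4 -> matches Tools
  - product 5 (Camera): category_id=NULL, no match -> kept with NULL
  - product 6 (Mouse): category_id=2 -> matches Electronics
  - product 7 (Cable): category_id=4 -> matches Tools
  - product 8 (Charger): category_id=4 -> matches Tools
  - product 9 (Desk): category_id=1 -> matches Apparel
All 9 rows appear; 1 has NULL category.

SQL:
SELECT a.name, b.name AS category
FROM products a
LEFT JOIN categories b ON a.category_id = b.id

Result:
name    | category   
--------+------------
Webcam  | Tools      
Monitor | Electronics
Laptop  | Apparel    
Tablet  | Tools      
Camera  | NULL       
Mouse   | Electronics
Cable   | Tools      
Charger | Tools      
Desk    | Apparel    


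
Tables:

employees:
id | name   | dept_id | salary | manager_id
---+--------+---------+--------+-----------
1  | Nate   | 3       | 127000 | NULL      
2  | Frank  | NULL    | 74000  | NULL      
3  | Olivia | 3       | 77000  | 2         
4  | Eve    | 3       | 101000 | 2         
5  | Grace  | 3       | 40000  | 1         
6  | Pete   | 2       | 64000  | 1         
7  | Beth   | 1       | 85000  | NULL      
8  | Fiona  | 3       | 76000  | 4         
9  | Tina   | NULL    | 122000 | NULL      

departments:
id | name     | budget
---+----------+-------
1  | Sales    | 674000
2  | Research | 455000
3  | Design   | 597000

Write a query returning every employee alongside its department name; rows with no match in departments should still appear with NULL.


LEFT JOIN keeps every row from employees (the left table); where dept_id has no match in departments, the department columns become NULL. Walk through each employee:
  - employee 1 (Nate): dept_id=3 -> matches Design
  - employee 2 (Frank): dept_id=NULL, no match -> kept with NULL
  - employee 3 (Olivia): dept_id=3 -> matches Design
  - employee 4 (Eve): dept_id=3 -> matches Design
  - employee 5 (Grace): dept_id=3 -> matches Design
  - employee 6 (Pete): dept_id=2 -> matches Research
  - employee 7 (Beth): dept_id=1 -> matches Sales
  - employee 8 (Fiona): dept_id=3 -> matches Design
  - employee 9 (Tina): dept_id=NULL, no match -> kept with NULL
All 9 rows appear; 2 have NULL department.

SQL:
SELECT a.name, b.name AS department
FROM employees a
LEFT JOIN departments b ON a.dept_id = b.id

Result:
name   | department
-------+-----------
Nate   | Design    
Frank  | NULL      
Olivia | Design    
Eve    | Design    
Grace  | Design    
Pete   | Research  
Beth   | Sales     
Fiona  | Design    
Tina   | NULL      


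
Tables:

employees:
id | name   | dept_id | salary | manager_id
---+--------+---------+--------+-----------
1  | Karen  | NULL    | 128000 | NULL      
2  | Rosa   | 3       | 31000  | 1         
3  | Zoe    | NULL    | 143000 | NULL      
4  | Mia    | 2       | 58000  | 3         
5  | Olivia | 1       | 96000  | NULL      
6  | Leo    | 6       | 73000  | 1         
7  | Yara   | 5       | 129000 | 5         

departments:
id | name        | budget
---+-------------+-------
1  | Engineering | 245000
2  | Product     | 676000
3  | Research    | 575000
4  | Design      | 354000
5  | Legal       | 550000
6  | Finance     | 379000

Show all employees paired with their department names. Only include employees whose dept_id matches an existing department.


INNER JOIN keeps only employees rows whose dept_id matches an id in departments. Walk through each employee:
  - employee 1 (Karen): dept_id=NULL, no match -> dropped
  - employee 2 (Rosa): dept_id=3 -> matches Research
  - employee 3 (Zoe): dept_id=NULL, no match -> dropped
  - employee 4 (Mia): dept_id=2 -> matches Product
  - employee 5 (Olivia): dept_id=1 -> matches Engineering
  - employee 6 (Leo): dept_id=6 -> matches Finance
  - employee 7 (Yara): dept_id=5 -> matches Legal
So 2 of 7 rows are dropped.

SQL:
SELECT a.name, b.name AS department
FROM employees a
INNER JOIN departments b ON a.dept_id = b.id

Result:
name   | department 
-------+------------
Rosa   | Research   
Mia    | Product    
Olivia | Engineering
Leo    | Finance    
Yara   | Legal      


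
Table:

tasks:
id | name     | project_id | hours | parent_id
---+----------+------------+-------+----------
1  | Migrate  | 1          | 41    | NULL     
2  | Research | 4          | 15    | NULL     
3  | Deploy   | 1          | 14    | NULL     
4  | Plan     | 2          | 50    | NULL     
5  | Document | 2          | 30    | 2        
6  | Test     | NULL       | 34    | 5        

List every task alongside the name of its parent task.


This is a self-join: tasks is joined to a second copy of itself, matching each row's parent_id to another row's id. Use LEFT JOIN so rows with parent_id=NULL are kept.
  - task 1 (Migrate): parent_id=NULL -> NULL
  - task 2 (Research): parent_id=NULL -> NULL
  - task 3 (Deploy): parent_id=NULL -> NULL
  - task 4 (Plan): parent_id=NULL -> NULL
  - task 5 (Document): parent_id=2 -> Research
  - task 6 (Test): parent_id=5 -> Document

SQL:
SELECT a.name AS item, b.name AS parent
FROM tasks a
LEFT JOIN tasks b ON a.parent_id = b.id

Result:
item     | parent  
---------+---------
Migrate  | NULL    
Research | NULL    
Deploy   | NULL    
Plan     | NULL    
Document | Research
Test     | Document


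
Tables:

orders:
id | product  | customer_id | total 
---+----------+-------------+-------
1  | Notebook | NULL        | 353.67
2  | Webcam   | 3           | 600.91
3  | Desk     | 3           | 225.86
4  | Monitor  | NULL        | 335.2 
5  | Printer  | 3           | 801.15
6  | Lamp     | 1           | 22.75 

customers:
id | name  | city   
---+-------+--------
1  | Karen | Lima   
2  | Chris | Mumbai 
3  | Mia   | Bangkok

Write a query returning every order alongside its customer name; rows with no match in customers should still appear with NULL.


LEFT JOIN keeps every row from orders (the left table); where customer_id has no match in customers, the customer columns become NULL. Walk through each order:
  - order 1 (Notebook): customer_id=NULL, no match -> kept with NULL
  - order 2 (Webcam): customer_id=3 -> matches Mia
  - order 3 (Desk): customer_id=3 -> matches Mia
  - order 4 (Monitor): customer_id=NULL, no match -> kept with NULL
  - order 5 (Printer): customer_id=3 -> matches Mia
  - order 6 (Lamp): customer_id=1 -> matches Karen
All 6 rows appear; 2 have NULL customer.

SQL:
SELECT a.product, b.name AS customer
FROM orders a
LEFT JOIN customers b ON a.customer_id = b.id

Result:
product  | customer
---------+---------
Notebook | NULL    
Webcam   | Mia     
Desk     | Mia     
Monitor  | NULL    
Printer  | Mia     
Lamp     | Karen   


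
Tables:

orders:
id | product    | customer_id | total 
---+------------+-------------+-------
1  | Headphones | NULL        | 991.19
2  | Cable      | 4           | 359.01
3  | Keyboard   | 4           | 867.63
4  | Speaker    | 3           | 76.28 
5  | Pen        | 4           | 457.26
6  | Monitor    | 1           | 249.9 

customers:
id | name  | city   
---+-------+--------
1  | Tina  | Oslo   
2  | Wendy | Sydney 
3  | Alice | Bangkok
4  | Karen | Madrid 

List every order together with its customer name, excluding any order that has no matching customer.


INNER JOIN keeps only orders rows whose customer_id matches an id in customers. Walk through each order:
  - order 1 (Headphones): customer_id=NULL, no match -> dropped
  - order 2 (Cable): customer_id=4 -> matches Karen
  - order 3 (Keyboard): customer_id=4 -> matches Karen
  - order 4 (Speaker): customer_id=3 -> matches Alice
  - order 5 (Pen): customer_id=4 -> matches Karen
  - order 6 (Monitor): customer_id=1 -> matches Tina
So 1 of 6 rows is dropped.

SQL:
SELECT a.product, b.name AS customer
FROM orders a
INNER JOIN customers b ON a.customer_id = b.id

Result:
product  | customer
---------+---------
Cable    | Karen   
Keyboard | Karen   
Speaker  | Alice   
Pen      | Karen   
Monitor  | Tina    


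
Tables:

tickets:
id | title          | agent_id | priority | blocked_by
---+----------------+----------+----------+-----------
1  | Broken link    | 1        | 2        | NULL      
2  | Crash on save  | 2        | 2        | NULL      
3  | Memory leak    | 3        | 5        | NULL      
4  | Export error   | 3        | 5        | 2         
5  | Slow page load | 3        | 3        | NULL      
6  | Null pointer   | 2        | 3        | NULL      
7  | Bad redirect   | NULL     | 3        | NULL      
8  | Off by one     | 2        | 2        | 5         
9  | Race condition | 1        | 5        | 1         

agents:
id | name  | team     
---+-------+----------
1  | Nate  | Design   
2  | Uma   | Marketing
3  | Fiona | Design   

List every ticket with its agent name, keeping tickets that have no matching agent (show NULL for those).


LEFT JOIN keeps every row from tickets (the left table); where agent_id has no match in agents, the agent columns become NULL. Walk through each ticket:
  - ticket 1 (Broken link): agent_id=1 -> matches Nate
  - ticket 2 (Crash on save): agent_id=2 -> matches Uma
  - ticket 3 (Memory leak): agent_id=3 -> matches Fiona
  - ticket 4 (Export error): agent_id=3 -> matches Fiona
  - ticket 5 (Slow page load): agent_id=3 -> matches Fiona
  - ticket 6 (Null pointer): agent_id=2 -> matches Uma
  - ticket 7 (Bad redirect): agent_id=NULL, no match -> kept with NULL
  - ticket 8 (Off by one): agent_id=2 -> matches Uma
  - ticket 9 (Race condition): agent_id=1 -> matches Nate
All 9 rows appear; 1 has NULL agent.

SQL:
SELECT a.title, b.name AS agent
FROM tickets a
LEFT JOIN agents b ON a.agent_id = b.id

Result:
title          | agent
---------------+------
Broken link    | Nate 
Crash on save  | Uma  
Memory leak    | Fiona
Export error   | Fiona
Slow page load | Fiona
Null pointer   | Uma  
Bad redirect   | NULL 
Off by one     | Uma  
Race condition | Nate 


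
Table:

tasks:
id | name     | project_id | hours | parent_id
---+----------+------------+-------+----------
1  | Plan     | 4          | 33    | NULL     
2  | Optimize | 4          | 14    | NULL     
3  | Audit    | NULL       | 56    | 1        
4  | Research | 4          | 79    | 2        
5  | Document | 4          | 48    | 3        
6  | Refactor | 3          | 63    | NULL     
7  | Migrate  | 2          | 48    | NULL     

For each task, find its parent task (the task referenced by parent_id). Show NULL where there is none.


This is a self-join: tasks is joined to a second copy of itself, matching each row's parent_id to another row's id. Use LEFT JOIN so rows with parent_id=NULL are kept.
  - task 1 (Plan): parent_id=NULL -> NULL
  - task 2 (Optimize): parent_id=NULL -> NULL
  - task 3 (Audit): parent_id=1 -> Plan
  - task 4 (Research): parent_id=2 -> Optimize
  - task 5 (Document): parent_id=3 -> Audit
  - task 6 (Refactor): parent_id=NULL -> NULL
  - task 7 (Migrate): parent_id=NULL -> NULL

SQL:
SELECT a.name AS item, b.name AS parent
FROM tasks a
LEFT JOIN tasks b ON a.parent_id = b.id

Result:
item     | parent  
---------+---------
Plan     | NULL    
Optimize | NULL    
Audit    | Plan    
Research | Optimize
Document | Audit   
Refactor | NULL    
Migrate  | NULL    


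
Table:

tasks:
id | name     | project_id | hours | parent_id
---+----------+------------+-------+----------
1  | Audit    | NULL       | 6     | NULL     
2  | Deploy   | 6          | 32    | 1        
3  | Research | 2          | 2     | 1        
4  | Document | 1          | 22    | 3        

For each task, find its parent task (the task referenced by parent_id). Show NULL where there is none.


This is a self-join: tasks is joined to a second copy of itself, matching each row's parent_id to another row's id. Use LEFT JOIN so rows with parent_id=NULL are kept.
  - task 1 (Audit): parent_id=NULL -> NULL
  - task 2 (Deploy): parent_id=1 -> Audit
  - task 3 (Research): parent_id=1 -> Audit
  - task 4 (Document): parent_id=3 -> Research

SQL:
SELECT a.name AS item, b.name AS parent
FROM tasks a
LEFT JOIN tasks b ON a.parent_id = b.id

Result:
item     | parent  
---------+---------
Audit    | NULL    
Deploy   | Audit   
Research | Audit   
Document | Research


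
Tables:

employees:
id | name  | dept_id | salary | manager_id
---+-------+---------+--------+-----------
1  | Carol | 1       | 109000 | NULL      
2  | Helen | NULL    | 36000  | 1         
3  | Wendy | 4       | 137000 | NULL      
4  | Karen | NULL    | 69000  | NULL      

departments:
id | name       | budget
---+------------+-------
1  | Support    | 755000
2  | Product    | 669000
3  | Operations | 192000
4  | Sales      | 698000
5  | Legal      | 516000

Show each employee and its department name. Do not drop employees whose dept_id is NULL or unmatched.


LEFT JOIN keeps every row from employees (the left table); where dept_id has no match in departments, the department columns become NULL. Walk through each employee:
  - employee 1 (Carol): dept_id=1 -> matches Support
  - employee 2 (Helen): dept_id=NULL, no match -> kept with NULL
  - employee 3 (Wendy): dept_id=4 -> matches Sales
  - employee 4 (Karen): dept_id=NULL, no match -> kept with NULL
All 4 rows appear; 2 have NULL department.

SQL:
SELECT a.name, b.name AS department
FROM employees a
LEFT JOIN departments b ON a.dept_id = b.id

Result:
name  | department
------+-----------
Carol | Support   
Helen | NULL      
Wendy | Sales     
Karen | NULL      


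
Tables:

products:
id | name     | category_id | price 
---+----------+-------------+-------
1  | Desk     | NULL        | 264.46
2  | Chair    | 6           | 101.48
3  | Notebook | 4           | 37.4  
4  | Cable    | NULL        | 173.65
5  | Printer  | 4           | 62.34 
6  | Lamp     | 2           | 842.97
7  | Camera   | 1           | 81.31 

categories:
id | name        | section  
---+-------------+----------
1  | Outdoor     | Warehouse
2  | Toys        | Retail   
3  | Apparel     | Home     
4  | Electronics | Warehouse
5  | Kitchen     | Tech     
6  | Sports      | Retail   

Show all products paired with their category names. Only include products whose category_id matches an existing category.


INNER JOIN keeps only products rows whose category_id matches an id in categories. Walk through each product:
  - product 1 (Desk): category_id=NULL, no match -> dropped
  - product 2 (Chair): category_id=6 -> matches Sports
  - product 3 (Notebook): category_id=4 -> matches Electronics
  - product 4 (Cable): category_id=NULL, no match -> dropped
  - product 5 (Printer): category_id=4 -> matches Electronics
  - product 6 (Lamp): category_id=2 -> matches Toys
  - product 7 (Camera): category_id=1 -> matches Outdoor
So 2 of 7 rows are dropped.

SQL:
SELECT a.name, b.name AS category
FROM products a
INNER JOIN categories b ON a.category_id = b.id

Result:
name     | category   
---------+------------
Chair    | Sports     
Notebook | Electronics
Printer  | Electronics
Lamp     | Toys       
Camera   | Outdoor    


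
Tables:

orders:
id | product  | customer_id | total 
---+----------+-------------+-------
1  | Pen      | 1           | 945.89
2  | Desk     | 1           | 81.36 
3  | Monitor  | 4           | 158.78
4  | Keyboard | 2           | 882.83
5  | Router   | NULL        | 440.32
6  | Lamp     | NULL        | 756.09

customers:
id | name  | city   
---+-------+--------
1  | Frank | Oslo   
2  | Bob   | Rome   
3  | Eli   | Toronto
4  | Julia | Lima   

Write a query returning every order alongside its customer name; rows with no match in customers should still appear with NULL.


LEFT JOIN keeps every row from orders (the left table); where customer_id has no match in customers, the customer columns become NULL. Walk through each order:
  - order 1 (Pen): customer_id=1 -> matches Frank
  - order 2 (Desk): customer_id=1 -> matches Frank
  - order 3 (Monitor): customer_id=4 -> matches Julia
  - order 4 (Keyboard): customer_id=2 -> matches Bob
  - order 5 (Router): customer_id=NULL, no match -> kept with NULL
  - order 6 (Lamp): customer_id=NULL, no match -> kept with NULL
All 6 rows appear; 2 have NULL customer.

SQL:
SELECT a.product, b.name AS customer
FROM orders a
LEFT JOIN customers b ON a.customer_id = b.id

Result:
product  | customer
---------+---------
Pen      | Frank   
Desk     | Frank   
Monitor  | Julia   
Keyboard | Bob     
Router   | NULL    
Lamp     | NULL    


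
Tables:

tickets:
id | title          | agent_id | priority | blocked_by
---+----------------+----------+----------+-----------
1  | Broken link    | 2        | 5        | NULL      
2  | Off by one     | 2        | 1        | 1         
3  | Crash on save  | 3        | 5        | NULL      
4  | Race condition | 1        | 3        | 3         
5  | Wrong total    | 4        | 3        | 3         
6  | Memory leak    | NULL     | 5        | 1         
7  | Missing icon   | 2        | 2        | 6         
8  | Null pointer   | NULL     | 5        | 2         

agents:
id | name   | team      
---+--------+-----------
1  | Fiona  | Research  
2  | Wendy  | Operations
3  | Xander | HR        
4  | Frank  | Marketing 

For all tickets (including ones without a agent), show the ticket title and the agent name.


LEFT JOIN keeps every row from tickets (the left table); where agent_id has no match in agents, the agent columns become NULL. Walk through each ticket:
  - ticket 1 (Broken link): agent_id=2 -> matches Wendy
  - ticket 2 (Off by one): agent_id=2 -> matches Wendy
  - ticket 3 (Crash on save): agent_id=3 -> matches Xander
  - ticket 4 (Race condition): agent_id=1 -> matches Fiona
  - ticket 5 (Wrong total): agent_id=4 -> matches Frank
  - ticket 6 (Memory leak): agent_id=NULL, no match -> kept with NULL
  - ticket 7 (Missing icon): agent_id=2 -> matches Wendy
  - ticket 8 (Null pointer): agent_id=NULL, no match -> kept with NULL
All 8 rows appear; 2 have NULL agent.

SQL:
SELECT a.title, b.name AS agent
FROM tickets a
LEFT JOIN agents b ON a.agent_id = b.id

Result:
title          | agent 
---------------+-------
Broken link    | Wendy 
Off by one     | Wendy 
Crash on save  | Xander
Race condition | Fiona 
Wrong total    | Frank 
Memory leak    | NULL  
Missing icon   | Wendy 
Null pointer   | NULL  


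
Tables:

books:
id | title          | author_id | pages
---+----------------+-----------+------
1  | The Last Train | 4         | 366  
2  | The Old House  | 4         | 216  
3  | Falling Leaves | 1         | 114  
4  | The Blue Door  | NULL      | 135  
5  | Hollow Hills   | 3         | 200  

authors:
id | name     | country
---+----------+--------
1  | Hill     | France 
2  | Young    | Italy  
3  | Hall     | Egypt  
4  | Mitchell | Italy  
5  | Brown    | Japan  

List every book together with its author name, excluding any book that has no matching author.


INNER JOIN keeps only books rows whose author_id matches an id in authors. Walk through each book:
  - book 1 (The Last Train): author_id=4 -> matches Mitchell
  - book 2 (The Old House): author_id=4 -> matches Mitchell
  - book 3 (Falling Leaves): author_id=1 -> matches Hill
  - book 4 (The Blue Door): author_id=NULL, no match -> dropped
  - book 5 (Hollow Hills): author_id=3 -> matches Hall
So 1 of 5 rows is dropped.

SQL:
SELECT a.title, b.name AS author
FROM books a
INNER JOIN authors b ON a.author_id = b.id

Result:
title          | author  
---------------+---------
The Last Train | Mitchell
The Old House  | Mitchell
Falling Leaves | Hill    
Hollow Hills   | Hall    


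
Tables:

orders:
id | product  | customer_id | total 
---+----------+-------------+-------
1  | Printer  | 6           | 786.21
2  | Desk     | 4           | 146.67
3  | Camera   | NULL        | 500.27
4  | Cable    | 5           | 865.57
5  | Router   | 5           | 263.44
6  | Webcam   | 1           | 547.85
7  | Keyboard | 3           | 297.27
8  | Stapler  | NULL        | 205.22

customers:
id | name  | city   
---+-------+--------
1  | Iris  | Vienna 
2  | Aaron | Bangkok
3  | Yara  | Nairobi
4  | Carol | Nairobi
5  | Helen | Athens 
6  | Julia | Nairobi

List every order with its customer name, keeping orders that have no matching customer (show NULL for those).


LEFT JOIN keeps every row from orders (the left table); where customer_id has no match in customers, the customer columns become NULL. Walk through each order:
  - order 1 (Printer): customer_id=6 -> matches Julia
  - order 2 (Desk): customer_id=4 -> matches Carol
  - order 3 (Camera): customer_id=NULL, no match -> kept with NULL
  - order 4 (Cable): customer_id=5 -> matches Helen
  - order 5 (Router): customer_id=5 -> matches Helen
  - order 6 (Webcam): customer_id=1 -> matches Iris
  - order 7 (Keyboard): customer_id=3 -> matches Yara
  - order 8 (Stapler): customer_id=NULL, no match -> kept with NULL
All 8 rows appear; 2 have NULL customer.

SQL:
SELECT a.product, b.name AS customer
FROM orders a
LEFT JOIN customers b ON a.customer_id = b.id

Result:
product  | customer
---------+---------
Printer  | Julia   
Desk     | Carol   
Camera   | NULL    
Cable    | Helen   
Router   | Helen   
Webcam   | Iris    
Keyboard | Yara    
Stapler  | NULL    


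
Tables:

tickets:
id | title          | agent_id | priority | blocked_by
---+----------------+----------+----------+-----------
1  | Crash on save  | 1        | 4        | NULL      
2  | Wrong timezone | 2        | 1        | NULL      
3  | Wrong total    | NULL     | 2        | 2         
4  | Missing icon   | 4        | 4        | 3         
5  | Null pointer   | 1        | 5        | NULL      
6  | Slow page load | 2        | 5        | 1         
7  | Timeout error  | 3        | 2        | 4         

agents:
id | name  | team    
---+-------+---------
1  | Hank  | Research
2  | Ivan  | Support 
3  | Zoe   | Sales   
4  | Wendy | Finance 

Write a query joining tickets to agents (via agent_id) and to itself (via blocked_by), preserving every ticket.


Two LEFT JOINs from the same base table tickets: one to agents via agent_id, one to tickets itself via blocked_by. Both are LEFT so every ticket is preserved.
Match against agents:
  - ticket 1 (Crash on save): agent_id=1 -> matches Hank
  - ticket 2 (Wrong timezone): agent_id=2 -> matches Ivan
  - ticket 3 (Wrong total): agent_id=NULL, no match -> kept with NULL
  - ticket 4 (Missing icon): agent_id=4 -> matches Wendy
  - ticket 5 (Null pointer): agent_id=1 -> matches Hank
  - ticket 6 (Slow page load): agent_id=2 -> matches Ivan
  - ticket 7 (Timeout error): agent_id=3 -> matches Zoe
Match against tickets (self):
  - ticket 1 (Crash on save): blocked_by=NULL -> NULL
  - ticket 2 (Wrong timezone): blocked_by=NULL -> NULL
  - ticket 3 (Wrong total): blocked_by=2 -> Wrong timezone
  - ticket 4 (Missing icon): blocked_by=3 -> Wrong total
  - ticket 5 (Null pointer): blocked_by=NULL -> NULL
  - ticket 6 (Slow page load): blocked_by=1 -> Crash on save
  - ticket 7 (Timeout error): blocked_by=4 -> Missing icon

SQL:
SELECT a.title, b.name AS agent, c.title AS blocked_by
FROM tickets a
LEFT JOIN agents b ON a.agent_id = b.id
LEFT JOIN tickets c ON a.blocked_by = c.id

Result:
title          | agent | blocked_by    
---------------+-------+---------------
Crash on save  | Hank  | NULL          
Wrong timezone | Ivan  | NULL          
Wrong total    | NULL  | Wrong timezone
Missing icon   | Wendy | Wrong total   
Null pointer   | Hank  | NULL          
Slow page load | Ivan  | Crash on save 
Timeout error  | Zoe   | Missing icon  


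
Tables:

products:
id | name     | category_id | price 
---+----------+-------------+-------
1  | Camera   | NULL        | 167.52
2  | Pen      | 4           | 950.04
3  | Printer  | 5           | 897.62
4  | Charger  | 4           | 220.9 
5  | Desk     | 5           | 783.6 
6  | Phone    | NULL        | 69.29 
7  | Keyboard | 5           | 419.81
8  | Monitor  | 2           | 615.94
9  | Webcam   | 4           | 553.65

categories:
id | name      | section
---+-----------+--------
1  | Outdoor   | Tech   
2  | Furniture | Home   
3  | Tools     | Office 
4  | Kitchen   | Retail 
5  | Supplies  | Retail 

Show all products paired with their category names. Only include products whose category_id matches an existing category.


INNER JOIN keeps only products rows whose category_id matches an id in categories. Walk through each product:
  - product 1 (Camera): category_id=NULL, no match -> dropped
  - product 2 (Pen): category_id=4 -> matches Kitchen
  - product 3 (Printer): category_id=5 -> matches Supplies
  - product 4 (Charger): category_id=4 -> matches Kitchen
  - product 5 (Desk): category_id=5 -> matches Supplies
  - product 6 (Phone): category_id=NULL, no match -> dropped
  - product 7 (Keyboard): category_id=5 -> matches Supplies
  - product 8 (Monitor): category_id=2 -> matches Furniture
  - product 9 (Webcam): category_id=4 -> matches Kitchen
So 2 of 9 rows are dropped.

SQL:
SELECT a.name, b.name AS category
FROM products a
INNER JOIN categories b ON a.category_id = b.id

Result:
name     | category 
---------+----------
Pen      | Kitchen  
Printer  | Supplies 
Charger  | Kitchen  
Desk     | Supplies 
Keyboard | Supplies 
Monitor  | Furniture
Webcam   | Kitchen  


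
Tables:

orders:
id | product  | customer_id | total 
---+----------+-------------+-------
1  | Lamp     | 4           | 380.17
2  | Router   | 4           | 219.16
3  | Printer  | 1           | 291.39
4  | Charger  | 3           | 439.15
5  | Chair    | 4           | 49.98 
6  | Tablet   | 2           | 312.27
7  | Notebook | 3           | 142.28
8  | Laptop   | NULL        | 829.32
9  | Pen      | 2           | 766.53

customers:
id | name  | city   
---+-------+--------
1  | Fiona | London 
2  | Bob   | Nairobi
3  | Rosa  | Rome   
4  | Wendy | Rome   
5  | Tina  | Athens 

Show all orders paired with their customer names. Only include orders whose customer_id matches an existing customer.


INNER JOIN keeps only orders rows whose customer_id matches an id in customers. Walk through each order:
  - order 1 (Lamp): customer_id=4 -> matches Wendy
  - order 2 (Router): customer_id=4 -> matches Wendy
  - order 3 (Printer): customer_id=1 -> matches Fiona
  - order 4 (Charger): customer_id=3 -> matches Rosa
  - order 5 (Chair): customer_id=4 -> matches Wendy
  - order 6 (Tablet): customer_id=2 -> matches Bob
  - order 7 (Notebook): customer_id=3 -> matches Rosa
  - order 8 (Laptop): customer_id=NULL, no match -> dropped
  - order 9 (Pen): customer_id=2 -> matches Bob
So 1 of 9 rows is dropped.

SQL:
SELECT a.product, b.name AS customer
FROM orders a
INNER JOIN customers b ON a.customer_id = b.id

Result:
product  | customer
---------+---------
Lamp     | Wendy   
Router   | Wendy   
Printer  | Fiona   
Charger  | Rosa    
Chair    | Wendy   
Tablet   | Bob     
Notebook | Rosa    
Pen      | Bob     


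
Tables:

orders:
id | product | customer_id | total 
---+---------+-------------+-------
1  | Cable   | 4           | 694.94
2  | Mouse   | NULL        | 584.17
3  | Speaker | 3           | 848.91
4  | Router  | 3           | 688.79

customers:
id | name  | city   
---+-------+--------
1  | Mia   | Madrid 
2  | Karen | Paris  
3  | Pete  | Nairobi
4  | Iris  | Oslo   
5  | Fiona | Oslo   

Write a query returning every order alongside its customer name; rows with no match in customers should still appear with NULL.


LEFT JOIN keeps every row from orders (the left table); where customer_id has no match in customers, the customer columns become NULL. Walk through each order:
  - order 1 (Cable): customer_id=4 -> matches Iris
  - order 2 (Mouse): customer_id=NULL, no match -> kept with NULL
  - order 3 (Speaker): customer_id=3 -> matches Pete
  - order 4 (Router): customer_id=3 -> matches Pete
All 4 rows appear; 1 has NULL customer.

SQL:
SELECT a.product, b.name AS customer
FROM orders a
LEFT JOIN customers b ON a.customer_id = b.id

Result:
product | customer
--------+---------
Cable   | Iris    
Mouse   | NULL    
Speaker | Pete    
Router  | Pete    


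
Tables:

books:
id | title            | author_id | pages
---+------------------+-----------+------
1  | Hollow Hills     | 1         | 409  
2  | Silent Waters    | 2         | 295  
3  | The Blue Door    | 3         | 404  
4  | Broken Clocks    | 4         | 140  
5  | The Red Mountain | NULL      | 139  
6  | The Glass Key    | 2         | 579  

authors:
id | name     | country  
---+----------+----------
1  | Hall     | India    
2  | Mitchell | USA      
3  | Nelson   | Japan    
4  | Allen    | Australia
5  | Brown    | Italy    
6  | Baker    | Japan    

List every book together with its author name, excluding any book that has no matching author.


INNER JOIN keeps only books rows whose author_id matches an id in authors. Walk through each book:
  - book 1 (Hollow Hills): author_id=1 -> matches Hall
  - book 2 (Silent Waters): author_id=2 -> matches Mitchell
  - book 3 (The Blue Door): author_id=3 -> matches Nelson
  - book 4 (Broken Clocks): author_id=4 -> matches Allen
  - book 5 (The Red Mountain): author_id=NULL, no match -> dropped
  - book 6 (The Glass Key): author_id=2 -> matches Mitchell
So 1 of 6 rows is dropped.

SQL:
SELECT a.title, b.name AS author
FROM books a
INNER JOIN authors b ON a.author_id = b.id

Result:
title         | author  
--------------+---------
Hollow Hills  | Hall    
Silent Waters | Mitchell
The Blue Door | Nelson  
Broken Clocks | Allen   
The Glass Key | Mitchell


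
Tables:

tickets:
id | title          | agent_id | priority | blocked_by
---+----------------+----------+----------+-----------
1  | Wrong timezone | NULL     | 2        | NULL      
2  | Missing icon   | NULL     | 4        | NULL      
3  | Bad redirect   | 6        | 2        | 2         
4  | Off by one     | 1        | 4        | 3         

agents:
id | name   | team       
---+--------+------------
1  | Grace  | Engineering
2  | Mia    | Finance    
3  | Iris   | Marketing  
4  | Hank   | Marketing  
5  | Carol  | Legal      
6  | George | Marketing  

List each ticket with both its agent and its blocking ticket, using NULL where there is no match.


Two LEFT JOINs from the same base table tickets: one to agents via agent_id, one to tickets itself via blocked_by. Both are LEFT so every ticket is preserved.
Match against agents:
  - ticket 1 (Wrong timezone): agent_id=NULL, no match -> kept with NULL
  - ticket 2 (Missing icon): agent_id=NULL, no match -> kept with NULL
  - ticket 3 (Bad redirect): agent_id=6 -> matches George
  - ticket 4 (Off by one): agent_id=1 -> matches Grace
Match against tickets (self):
  - ticket 1 (Wrong timezone): blocked_by=NULL -> NULL
  - ticket 2 (Missing icon): blocked_by=NULL -> NULL
  - ticket 3 (Bad redirect): blocked_by=2 -> Missing icon
  - ticket 4 (Off by one): blocked_by=3 -> Bad redirect

SQL:
SELECT a.title, b.name AS agent, c.title AS blocked_by
FROM tickets a
LEFT JOIN agents b ON a.agent_id = b.id
LEFT JOIN tickets c ON a.blocked_by = c.id

Result:
title          | agent  | blocked_by  
---------------+--------+-------------
Wrong timezone | NULL   | NULL        
Missing icon   | NULL   | NULL        
Bad redirect   | George | Missing icon
Off by one     | Grace  | Bad redirect
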